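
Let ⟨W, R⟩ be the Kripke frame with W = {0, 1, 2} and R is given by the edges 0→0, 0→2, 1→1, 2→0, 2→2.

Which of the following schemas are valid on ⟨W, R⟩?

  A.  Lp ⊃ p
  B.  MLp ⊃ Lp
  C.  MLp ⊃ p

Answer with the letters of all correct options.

R is reflexive: each world relates to itself.
R is symmetric: every R-edge is matched by its reverse.
R is euclidean: any two R-successors of the same world are R-related.
(A) Lp ⊃ p is axiom T, which corresponds to reflexivity. R is reflexive — valid.
(B) MLp ⊃ Lp is the dual of axiom 5, which corresponds to the euclidean property. R is euclidean — valid.
(C) MLp ⊃ p is the dual of axiom B, which corresponds to symmetry. R is symmetric — valid.

A, B, C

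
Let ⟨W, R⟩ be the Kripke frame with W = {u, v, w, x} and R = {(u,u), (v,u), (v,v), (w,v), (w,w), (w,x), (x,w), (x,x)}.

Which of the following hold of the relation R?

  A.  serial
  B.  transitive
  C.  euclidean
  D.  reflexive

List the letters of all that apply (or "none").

A, D

(A) serial: every world has an R-successor.
(B) not transitive: w R v and v R u but not w R u.
(C) not euclidean: v R u and v R v but not u R v.
(D) reflexive: each world relates to itself.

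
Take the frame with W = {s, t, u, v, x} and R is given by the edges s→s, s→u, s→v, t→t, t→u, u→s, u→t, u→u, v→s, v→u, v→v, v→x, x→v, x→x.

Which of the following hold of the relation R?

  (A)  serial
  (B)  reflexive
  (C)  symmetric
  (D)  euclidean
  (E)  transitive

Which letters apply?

(A) serial: every world has an R-successor.
(B) reflexive: each world relates to itself.
(C) not symmetric: v R u but not u R v.
(D) not euclidean: s R u and s R v but not u R v.
(E) not transitive: s R u and u R t but not s R t.

A, B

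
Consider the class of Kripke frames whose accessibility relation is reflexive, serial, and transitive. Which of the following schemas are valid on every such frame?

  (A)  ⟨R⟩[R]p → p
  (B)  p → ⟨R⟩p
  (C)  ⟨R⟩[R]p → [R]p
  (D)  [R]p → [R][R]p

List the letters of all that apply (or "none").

B, D

(A) ⟨R⟩[R]p → p (the dual of axiom B) characterises the symmetric frames. Such an R need not be symmetric — not valid.
(B) p → ⟨R⟩p is the dual of axiom T, which corresponds to reflexivity. Every such R is reflexive — valid.
(C) ⟨R⟩[R]p → [R]p (the dual of axiom 5) characterises the euclidean frames. Such an R need not be euclidean — not valid.
(D) [R]p → [R][R]p is axiom 4; it is valid on a frame exactly when R is transitive. Every such R is transitive, so valid.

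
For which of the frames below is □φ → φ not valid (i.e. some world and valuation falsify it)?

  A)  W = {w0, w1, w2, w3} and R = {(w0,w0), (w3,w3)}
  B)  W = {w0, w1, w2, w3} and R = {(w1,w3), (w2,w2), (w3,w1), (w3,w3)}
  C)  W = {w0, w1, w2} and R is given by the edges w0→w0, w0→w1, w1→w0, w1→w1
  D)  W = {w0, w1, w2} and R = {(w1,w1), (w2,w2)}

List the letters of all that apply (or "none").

The schema □φ → φ is axiom T; it is valid on a frame iff R is reflexive.
(A) R is not reflexive (not w1 R w1), so the schema fails here.
(B) R is not reflexive (not w0 R w0), so the schema fails here.
(C) R is not reflexive (not w2 R w2), so the schema fails here.
(D) R is not reflexive (not w0 R w0), so the schema fails here.

A, B, C, D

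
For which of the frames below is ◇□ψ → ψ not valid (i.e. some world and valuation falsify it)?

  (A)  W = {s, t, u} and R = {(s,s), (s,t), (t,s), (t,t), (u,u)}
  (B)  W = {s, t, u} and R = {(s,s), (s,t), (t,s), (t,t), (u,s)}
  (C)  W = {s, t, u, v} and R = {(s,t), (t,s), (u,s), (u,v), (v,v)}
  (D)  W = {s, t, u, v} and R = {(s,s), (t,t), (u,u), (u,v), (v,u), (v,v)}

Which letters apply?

The schema ◇□ψ → ψ is the dual of axiom B; it is valid on a frame iff R is symmetric.
(A) R is symmetric (every R-edge is matched by its reverse), so the schema is valid here.
(B) R is not symmetric (u R s but not s R u), so the schema fails here.
(C) R is not symmetric (u R s but not s R u), so the schema fails here.
(D) R is symmetric (every R-edge is matched by its reverse), so the schema is valid here.

B, C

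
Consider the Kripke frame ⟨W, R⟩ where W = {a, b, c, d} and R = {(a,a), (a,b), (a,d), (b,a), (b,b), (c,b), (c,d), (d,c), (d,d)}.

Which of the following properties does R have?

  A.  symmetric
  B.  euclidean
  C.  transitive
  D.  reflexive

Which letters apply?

(A) not symmetric: a R d but not d R a.
(B) not euclidean: a R b and a R d but not b R d.
(C) not transitive: a R d and d R c but not a R c.
(D) not reflexive: not c R c.

none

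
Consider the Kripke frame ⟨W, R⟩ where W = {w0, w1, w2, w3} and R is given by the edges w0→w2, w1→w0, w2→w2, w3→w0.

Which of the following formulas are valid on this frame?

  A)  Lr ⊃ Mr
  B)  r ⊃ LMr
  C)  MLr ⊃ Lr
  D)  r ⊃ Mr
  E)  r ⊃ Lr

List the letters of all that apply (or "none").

R is not reflexive: not w0 R w0.
R is not symmetric: w0 R w2 but not w2 R w0.
R is not euclidean: w1 R w0 and w1 R w0 but not w0 R w0.
R is serial: every world has an R-successor.
R is not a subset of the identity: w0 R w2 with w0 ≠ w2.
(A) Lr ⊃ Mr (axiom D) characterises the serial frames. R is serial — valid.
(B) r ⊃ LMr is axiom B; it is valid on a frame exactly when R is symmetric. R is not symmetric, so not valid.
(C) MLr ⊃ Lr (the dual of axiom 5) characterises the euclidean frames. R is not euclidean — not valid.
(D) r ⊃ Mr (the dual of axiom T) characterises the reflexive frames. R is not reflexive — not valid.
(E) r ⊃ Lr is equivalent to ◇p→p; it holds exactly when R ⊆ identity. Here R ⊄ identity — not valid.

A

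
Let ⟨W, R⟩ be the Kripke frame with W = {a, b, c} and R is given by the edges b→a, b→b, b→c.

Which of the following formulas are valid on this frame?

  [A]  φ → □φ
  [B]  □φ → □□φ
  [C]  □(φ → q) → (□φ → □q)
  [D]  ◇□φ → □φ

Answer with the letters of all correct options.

B, C

R is transitive: R is closed under composition.
R is not euclidean: b R a and b R b but not a R b.
R is not a subset of the identity: b R a with b ≠ a.
(A) φ → □φ (equivalent to ◇p→p) corresponds to R being a subset of the identity. Here R ⊄ identity, so not valid.
(B) □φ → □□φ is axiom 4; it is valid on a frame exactly when R is transitive. R is transitive, so valid.
(C) □(φ → q) → (□φ → □q) is axiom K, valid on every Kripke frame — valid.
(D) ◇□φ → □φ (the dual of axiom 5) characterises the euclidean frames. R is not euclidean — not valid.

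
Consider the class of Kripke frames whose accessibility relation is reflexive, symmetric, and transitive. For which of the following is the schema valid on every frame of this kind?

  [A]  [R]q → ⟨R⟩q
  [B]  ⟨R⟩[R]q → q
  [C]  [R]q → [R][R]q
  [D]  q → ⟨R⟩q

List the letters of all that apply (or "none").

A relation that is reflexive, symmetric, and transitive is also euclidean and serial.
(A) [R]q → ⟨R⟩q (axiom D) characterises the serial frames. Every such R is serial — valid.
(B) ⟨R⟩[R]q → q (the dual of axiom B) characterises the symmetric frames. Every such R is symmetric — valid.
(C) [R]q → [R][R]q is axiom 4; it is valid on a frame exactly when R is transitive. Every such R is transitive, so valid.
(D) q → ⟨R⟩q is the dual of axiom T, which corresponds to reflexivity. Every such R is reflexive — valid.

A, B, C, D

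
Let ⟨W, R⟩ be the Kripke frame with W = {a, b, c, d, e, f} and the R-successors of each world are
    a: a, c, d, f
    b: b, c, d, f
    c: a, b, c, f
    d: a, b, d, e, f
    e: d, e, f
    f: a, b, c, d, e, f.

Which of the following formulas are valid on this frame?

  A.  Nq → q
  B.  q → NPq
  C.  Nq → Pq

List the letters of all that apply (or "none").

A, B, C

R is reflexive: each world relates to itself.
R is symmetric: every R-edge is matched by its reverse.
R is serial: every world has an R-successor.
(A) Nq → q is axiom T; it is valid on a frame exactly when R is reflexive. R is reflexive, so valid.
(B) axiom B: valid iff R is symmetric. R is symmetric — valid.
(C) Nq → Pq (axiom D) characterises the serial frames. R is serial — valid.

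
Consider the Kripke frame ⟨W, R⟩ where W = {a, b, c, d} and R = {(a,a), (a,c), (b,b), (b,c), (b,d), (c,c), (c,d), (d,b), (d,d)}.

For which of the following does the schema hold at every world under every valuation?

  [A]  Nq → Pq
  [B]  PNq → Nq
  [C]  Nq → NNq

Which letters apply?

A

R is not transitive: a R c and c R d but not a R d.
R is not euclidean: a R c and a R a but not c R a.
R is serial: every world has an R-successor.
(A) Nq → Pq is axiom D, which corresponds to seriality. R is serial — valid.
(B) PNq → Nq is the dual of axiom 5, which corresponds to the euclidean property. R is not euclidean — not valid.
(C) Nq → NNq is axiom 4; it is valid on a frame exactly when R is transitive. R is not transitive, so not valid.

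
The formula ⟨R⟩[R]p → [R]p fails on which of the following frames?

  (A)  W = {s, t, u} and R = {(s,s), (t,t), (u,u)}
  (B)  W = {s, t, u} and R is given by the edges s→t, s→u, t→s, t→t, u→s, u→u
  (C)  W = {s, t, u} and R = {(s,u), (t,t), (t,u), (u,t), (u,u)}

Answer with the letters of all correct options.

B

The schema ⟨R⟩[R]p → [R]p is the dual of axiom 5; it is valid on a frame iff R is euclidean.
(A) R is euclidean (any two R-successors of the same world are R-related), so the schema is valid here.
(B) R is not euclidean (s R t and s R u but not t R u), so the schema fails here.
(C) R is euclidean (any two R-successors of the same world are R-related), so the schema is valid here.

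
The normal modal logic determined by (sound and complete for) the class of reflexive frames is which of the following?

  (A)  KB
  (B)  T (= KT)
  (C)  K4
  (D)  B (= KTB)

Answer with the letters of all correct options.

B

(A) KB is determined by the class of symmetric frames.
(B) T (= KT) is determined by exactly this class.
(C) K4 is determined by the class of transitive frames.
(D) B (= KTB) is determined by the class of reflexive and symmetric frames.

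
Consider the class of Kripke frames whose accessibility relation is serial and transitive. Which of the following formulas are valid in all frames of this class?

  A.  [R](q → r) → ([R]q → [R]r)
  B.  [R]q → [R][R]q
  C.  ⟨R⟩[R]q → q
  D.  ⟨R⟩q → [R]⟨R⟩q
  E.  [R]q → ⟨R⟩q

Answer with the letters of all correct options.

A, B, E

(A) [R](q → r) → ([R]q → [R]r) is the K axiom; it holds on all frames — valid.
(B) [R]q → [R][R]q is axiom 4, which corresponds to transitivity. Every such R is transitive — valid.
(C) ⟨R⟩[R]q → q is the dual of axiom B, which corresponds to symmetry. Such an R need not be symmetric — not valid.
(D) ⟨R⟩q → [R]⟨R⟩q (axiom 5) characterises the euclidean frames. Such an R need not be euclidean — not valid.
(E) [R]q → ⟨R⟩q is axiom D, which corresponds to seriality. Every such R is serial — valid.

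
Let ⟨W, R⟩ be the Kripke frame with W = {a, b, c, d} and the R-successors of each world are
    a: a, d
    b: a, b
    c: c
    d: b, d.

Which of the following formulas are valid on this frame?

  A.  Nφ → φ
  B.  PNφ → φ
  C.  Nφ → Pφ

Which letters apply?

R is reflexive: each world relates to itself.
R is not symmetric: a R d but not d R a.
R is serial: every world has an R-successor.
(A) Nφ → φ is axiom T, which corresponds to reflexivity. R is reflexive — valid.
(B) PNφ → φ (the dual of axiom B) characterises the symmetric frames. R is not symmetric — not valid.
(C) Nφ → Pφ (axiom D) characterises the serial frames. R is serial — valid.

A, C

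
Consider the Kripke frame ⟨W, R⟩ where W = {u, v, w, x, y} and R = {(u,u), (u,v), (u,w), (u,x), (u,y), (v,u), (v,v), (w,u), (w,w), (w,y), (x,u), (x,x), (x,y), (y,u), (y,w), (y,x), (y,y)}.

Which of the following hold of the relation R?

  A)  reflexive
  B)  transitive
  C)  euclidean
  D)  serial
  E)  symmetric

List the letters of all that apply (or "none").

A, D, E

(A) reflexive: each world relates to itself.
(B) not transitive: v R u and u R w but not v R w.
(C) not euclidean: u R v and u R w but not v R w.
(D) serial: every world has an R-successor.
(E) symmetric: every R-edge is matched by its reverse.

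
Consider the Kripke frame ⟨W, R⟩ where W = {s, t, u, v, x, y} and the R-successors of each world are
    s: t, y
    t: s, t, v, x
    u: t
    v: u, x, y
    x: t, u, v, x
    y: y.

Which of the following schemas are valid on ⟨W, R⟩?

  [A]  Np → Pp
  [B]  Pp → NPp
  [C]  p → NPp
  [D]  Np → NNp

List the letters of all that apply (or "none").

A

R is not symmetric: s R y but not y R s.
R is not transitive: s R t and t R s but not s R s.
R is not euclidean: s R t and s R y but not t R y.
R is serial: every world has an R-successor.
(A) Np → Pp (axiom D) characterises the serial frames. R is serial — valid.
(B) axiom 5: valid iff R is euclidean. R is not euclidean — not valid.
(C) axiom B: valid iff R is symmetric. R is not symmetric — not valid.
(D) Np → NNp is axiom 4; it is valid on a frame exactly when R is transitive. R is not transitive, so not valid.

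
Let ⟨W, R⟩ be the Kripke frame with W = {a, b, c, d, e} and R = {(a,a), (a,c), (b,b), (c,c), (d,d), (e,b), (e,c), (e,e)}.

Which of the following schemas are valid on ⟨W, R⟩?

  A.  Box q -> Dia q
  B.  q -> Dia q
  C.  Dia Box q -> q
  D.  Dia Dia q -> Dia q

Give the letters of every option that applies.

A, B, D

R is reflexive: each world relates to itself.
R is not symmetric: a R c but not c R a.
R is transitive: R is closed under composition.
R is serial: every world has an R-successor.
(A) axiom D: valid iff R is serial. R is serial — valid.
(B) q -> Dia q (the dual of axiom T) characterises the reflexive frames. R is reflexive — valid.
(C) Dia Box q -> q is the dual of axiom B, which corresponds to symmetry. R is not symmetric — not valid.
(D) Dia Dia q -> Dia q (the dual of axiom 4) characterises the transitive frames. R is transitive — valid.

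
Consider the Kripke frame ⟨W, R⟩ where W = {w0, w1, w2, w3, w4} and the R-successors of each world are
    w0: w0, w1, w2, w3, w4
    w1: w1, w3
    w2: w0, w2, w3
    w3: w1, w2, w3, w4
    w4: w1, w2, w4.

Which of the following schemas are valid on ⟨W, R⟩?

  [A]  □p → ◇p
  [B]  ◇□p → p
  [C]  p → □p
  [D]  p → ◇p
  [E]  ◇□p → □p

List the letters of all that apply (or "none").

A, D

R is reflexive: each world relates to itself.
R is not symmetric: w0 R w1 but not w1 R w0.
R is not euclidean: w0 R w1 and w0 R w0 but not w1 R w0.
R is serial: every world has an R-successor.
R is not a subset of the identity: w0 R w1 with w0 ≠ w1.
(A) □p → ◇p is axiom D; it is valid on a frame exactly when R is serial. R is serial, so valid.
(B) the dual of axiom B: valid iff R is symmetric. R is not symmetric — not valid.
(C) p → □p is valid only on frames where every R-edge is a self-loop. Here R ⊄ identity — not valid.
(D) the dual of axiom T: valid iff R is reflexive. R is reflexive — valid.
(E) the dual of axiom 5: valid iff R is euclidean. R is not euclidean — not valid.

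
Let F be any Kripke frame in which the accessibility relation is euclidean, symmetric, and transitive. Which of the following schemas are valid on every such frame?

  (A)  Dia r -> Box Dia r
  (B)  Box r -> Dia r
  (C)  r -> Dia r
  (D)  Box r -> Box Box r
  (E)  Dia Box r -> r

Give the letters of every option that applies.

(A) Dia r -> Box Dia r (axiom 5) characterises the euclidean frames. Every such R is euclidean — valid.
(B) axiom D: valid iff R is serial. Such an R need not be serial — not valid.
(C) r -> Dia r is the dual of axiom T; it is valid on a frame exactly when R is reflexive. Such an R need not be reflexive, so not valid.
(D) Box r -> Box Box r (axiom 4) characterises the transitive frames. Every such R is transitive — valid.
(E) Dia Box r -> r (the dual of axiom B) characterises the symmetric frames. Every such R is symmetric — valid.

A, D, E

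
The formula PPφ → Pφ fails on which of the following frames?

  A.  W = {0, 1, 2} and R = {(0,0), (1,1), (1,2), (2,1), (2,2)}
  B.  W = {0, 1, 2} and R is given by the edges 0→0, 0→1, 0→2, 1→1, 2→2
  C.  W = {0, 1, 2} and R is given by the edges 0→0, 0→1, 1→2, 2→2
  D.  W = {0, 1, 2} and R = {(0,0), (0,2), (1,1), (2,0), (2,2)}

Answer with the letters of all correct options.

The schema PPφ → Pφ is the dual of axiom 4; it is valid on a frame iff R is transitive.
(A) R is transitive (R is closed under composition), so the schema is valid here.
(B) R is transitive (R is closed under composition), so the schema is valid here.
(C) R is not transitive (0 R 1 and 1 R 2 but not 0 R 2), so the schema fails here.
(D) R is transitive (R is closed under composition), so the schema is valid here.

C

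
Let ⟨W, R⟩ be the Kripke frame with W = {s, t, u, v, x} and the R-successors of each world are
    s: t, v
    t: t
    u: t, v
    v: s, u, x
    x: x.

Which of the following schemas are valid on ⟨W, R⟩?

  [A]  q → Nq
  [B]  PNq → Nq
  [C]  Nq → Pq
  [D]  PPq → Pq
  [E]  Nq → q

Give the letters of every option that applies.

R is not reflexive: not s R s.
R is not transitive: s R v and v R s but not s R s.
R is not euclidean: s R t and s R v but not t R v.
R is serial: every world has an R-successor.
R is not a subset of the identity: s R t with s ≠ t.
(A) q → Nq (equivalent to ◇p→p) corresponds to R being a subset of the identity. Here R ⊄ identity, so not valid.
(B) the dual of axiom 5: valid iff R is euclidean. R is not euclidean — not valid.
(C) Nq → Pq is axiom D, which corresponds to seriality. R is serial — valid.
(D) the dual of axiom 4: valid iff R is transitive. R is not transitive — not valid.
(E) axiom T: valid iff R is reflexive. R is not reflexive — not valid.

C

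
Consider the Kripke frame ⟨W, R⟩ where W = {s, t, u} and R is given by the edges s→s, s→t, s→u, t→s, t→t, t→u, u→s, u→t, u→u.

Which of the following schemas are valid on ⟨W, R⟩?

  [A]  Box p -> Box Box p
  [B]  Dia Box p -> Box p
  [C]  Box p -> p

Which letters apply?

R is reflexive: each world relates to itself.
R is transitive: R is closed under composition.
R is euclidean: any two R-successors of the same world are R-related.
(A) axiom 4: valid iff R is transitive. R is transitive — valid.
(B) Dia Box p -> Box p is the dual of axiom 5, which corresponds to the euclidean property. R is euclidean — valid.
(C) Box p -> p is axiom T, which corresponds to reflexivity. R is reflexive — valid.

A, B, C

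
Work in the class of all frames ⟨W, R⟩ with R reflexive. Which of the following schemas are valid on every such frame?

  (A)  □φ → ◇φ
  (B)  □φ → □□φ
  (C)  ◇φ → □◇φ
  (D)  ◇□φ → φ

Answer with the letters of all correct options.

A

A reflexive relation is serial.
(A) □φ → ◇φ (axiom D) characterises the serial frames. Every such R is serial — valid.
(B) □φ → □□φ is axiom 4, which corresponds to transitivity. Such an R need not be transitive — not valid.
(C) ◇φ → □◇φ is axiom 5; it is valid on a frame exactly when R is euclidean. Such an R need not be euclidean, so not valid.
(D) the dual of axiom B: valid iff R is symmetric. Such an R need not be symmetric — not valid.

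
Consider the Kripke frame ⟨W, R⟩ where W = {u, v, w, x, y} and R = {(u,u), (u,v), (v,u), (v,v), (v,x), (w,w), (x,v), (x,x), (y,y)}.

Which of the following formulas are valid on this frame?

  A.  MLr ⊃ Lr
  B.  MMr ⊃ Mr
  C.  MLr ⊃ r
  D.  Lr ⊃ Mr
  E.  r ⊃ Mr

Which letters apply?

C, D, E

R is reflexive: each world relates to itself.
R is symmetric: every R-edge is matched by its reverse.
R is not transitive: u R v and v R x but not u R x.
R is not euclidean: v R u and v R x but not u R x.
R is serial: every world has an R-successor.
(A) the dual of axiom 5: valid iff R is euclidean. R is not euclidean — not valid.
(B) MMr ⊃ Mr (the dual of axiom 4) characterises the transitive frames. R is not transitive — not valid.
(C) the dual of axiom B: valid iff R is symmetric. R is symmetric — valid.
(D) axiom D: valid iff R is serial. R is serial — valid.
(E) r ⊃ Mr is the dual of axiom T, which corresponds to reflexivity. R is reflexive — valid.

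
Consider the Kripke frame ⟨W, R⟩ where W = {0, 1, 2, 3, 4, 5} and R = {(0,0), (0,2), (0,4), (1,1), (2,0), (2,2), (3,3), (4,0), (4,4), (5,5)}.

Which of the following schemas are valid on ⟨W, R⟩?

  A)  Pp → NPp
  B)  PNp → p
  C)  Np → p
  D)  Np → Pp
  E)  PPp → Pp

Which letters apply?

R is reflexive: each world relates to itself.
R is symmetric: every R-edge is matched by its reverse.
R is not transitive: 2 R 0 and 0 R 4 but not 2 R 4.
R is not euclidean: 0 R 2 and 0 R 4 but not 2 R 4.
R is serial: every world has an R-successor.
(A) Pp → NPp is axiom 5, which corresponds to the euclidean property. R is not euclidean — not valid.
(B) PNp → p is the dual of axiom B; it is valid on a frame exactly when R is symmetric. R is symmetric, so valid.
(C) Np → p (axiom T) characterises the reflexive frames. R is reflexive — valid.
(D) axiom D: valid iff R is serial. R is serial — valid.
(E) PPp → Pp is the dual of axiom 4; it is valid on a frame exactly when R is transitive. R is not transitive, so not valid.

B, C, D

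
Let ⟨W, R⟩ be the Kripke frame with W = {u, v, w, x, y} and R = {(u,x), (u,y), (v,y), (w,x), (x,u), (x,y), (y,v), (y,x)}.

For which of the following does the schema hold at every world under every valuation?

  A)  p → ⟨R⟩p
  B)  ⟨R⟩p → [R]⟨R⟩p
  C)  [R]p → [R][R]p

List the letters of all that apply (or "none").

none

R is not reflexive: not u R u.
R is not transitive: u R x and x R u but not u R u.
R is not euclidean: x R y and x R u but not y R u.
(A) p → ⟨R⟩p is the dual of axiom T, which corresponds to reflexivity. R is not reflexive — not valid.
(B) axiom 5: valid iff R is euclidean. R is not euclidean — not valid.
(C) axiom 4: valid iff R is transitive. R is not transitive — not valid.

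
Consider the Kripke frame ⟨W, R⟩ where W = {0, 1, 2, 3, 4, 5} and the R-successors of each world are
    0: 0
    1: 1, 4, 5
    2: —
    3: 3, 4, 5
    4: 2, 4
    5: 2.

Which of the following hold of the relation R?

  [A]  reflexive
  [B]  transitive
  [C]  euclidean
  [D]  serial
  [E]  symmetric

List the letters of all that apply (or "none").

(A) not reflexive: not 2 R 2.
(B) not transitive: 1 R 4 and 4 R 2 but not 1 R 2.
(C) not euclidean: 1 R 4 and 1 R 1 but not 4 R 1.
(D) not serial: 2 has no R-successor.
(E) not symmetric: 1 R 4 but not 4 R 1.

none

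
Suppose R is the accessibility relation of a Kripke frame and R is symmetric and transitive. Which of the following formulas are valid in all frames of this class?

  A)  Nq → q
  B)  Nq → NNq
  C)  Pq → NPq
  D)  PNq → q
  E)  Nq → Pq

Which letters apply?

A symmetric transitive relation is euclidean (uRv and uRw give vRu by symmetry, then vRw by transitivity).
(A) axiom T: valid iff R is reflexive. Such an R need not be reflexive — not valid.
(B) Nq → NNq is axiom 4; it is valid on a frame exactly when R is transitive. Every such R is transitive, so valid.
(C) axiom 5: valid iff R is euclidean. Every such R is euclidean — valid.
(D) the dual of axiom B: valid iff R is symmetric. Every such R is symmetric — valid.
(E) Nq → Pq is axiom D; it is valid on a frame exactly when R is serial. Such an R need not be serial, so not valid.

B, C, D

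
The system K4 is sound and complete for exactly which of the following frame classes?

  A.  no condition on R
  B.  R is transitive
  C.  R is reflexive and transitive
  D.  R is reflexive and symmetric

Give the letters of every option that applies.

(A) this class determines K, not K4.
(B) K4 is sound and complete for exactly this class.
(C) this class determines S4, not K4.
(D) this class determines B (= KTB), not K4.

B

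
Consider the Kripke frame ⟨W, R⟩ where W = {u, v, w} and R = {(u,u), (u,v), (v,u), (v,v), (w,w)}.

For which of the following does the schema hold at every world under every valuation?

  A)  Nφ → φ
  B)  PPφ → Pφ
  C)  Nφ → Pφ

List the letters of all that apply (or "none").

A, B, C

R is reflexive: each world relates to itself.
R is transitive: R is closed under composition.
R is serial: every world has an R-successor.
(A) Nφ → φ is axiom T; it is valid on a frame exactly when R is reflexive. R is reflexive, so valid.
(B) PPφ → Pφ is the dual of axiom 4; it is valid on a frame exactly when R is transitive. R is transitive, so valid.
(C) Nφ → Pφ (axiom D) characterises the serial frames. R is serial — valid.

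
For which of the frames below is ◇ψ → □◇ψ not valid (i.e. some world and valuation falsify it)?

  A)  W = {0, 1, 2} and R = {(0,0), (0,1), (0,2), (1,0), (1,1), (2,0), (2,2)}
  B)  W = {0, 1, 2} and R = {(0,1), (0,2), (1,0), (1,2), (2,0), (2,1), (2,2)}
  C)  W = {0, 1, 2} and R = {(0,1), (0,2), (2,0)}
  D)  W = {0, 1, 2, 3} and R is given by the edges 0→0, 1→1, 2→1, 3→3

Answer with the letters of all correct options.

A, B, C

The schema ◇ψ → □◇ψ is axiom 5; it is valid on a frame iff R is euclidean.
(A) R is not euclidean (0 R 1 and 0 R 2 but not 1 R 2), so the schema fails here.
(B) R is not euclidean (0 R 1 and 0 R 1 but not 1 R 1), so the schema fails here.
(C) R is not euclidean (0 R 1 and 0 R 2 but not 1 R 2), so the schema fails here.
(D) R is euclidean (any two R-successors of the same world are R-related), so the schema is valid here.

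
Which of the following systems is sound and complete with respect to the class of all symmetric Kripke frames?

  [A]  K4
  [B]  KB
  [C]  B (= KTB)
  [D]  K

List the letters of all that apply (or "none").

(A) K4 is determined by the class of transitive frames.
(B) KB is determined by exactly this class.
(C) B (= KTB) is determined by the class of reflexive and symmetric frames.
(D) K is determined by the class of arbitrary frames.

B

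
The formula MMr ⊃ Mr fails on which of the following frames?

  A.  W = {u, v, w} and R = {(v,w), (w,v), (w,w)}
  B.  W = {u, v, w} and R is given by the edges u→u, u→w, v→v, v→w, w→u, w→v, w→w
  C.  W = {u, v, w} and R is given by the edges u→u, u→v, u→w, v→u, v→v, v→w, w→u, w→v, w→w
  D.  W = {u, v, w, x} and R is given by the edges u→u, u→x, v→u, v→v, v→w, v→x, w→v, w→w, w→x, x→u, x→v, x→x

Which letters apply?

A, B, D

The schema MMr ⊃ Mr is the dual of axiom 4; it is valid on a frame iff R is transitive.
(A) R is not transitive (v R w and w R v but not v R v), so the schema fails here.
(B) R is not transitive (u R w and w R v but not u R v), so the schema fails here.
(C) R is transitive (R is closed under composition), so the schema is valid here.
(D) R is not transitive (u R x and x R v but not u R v), so the schema fails here.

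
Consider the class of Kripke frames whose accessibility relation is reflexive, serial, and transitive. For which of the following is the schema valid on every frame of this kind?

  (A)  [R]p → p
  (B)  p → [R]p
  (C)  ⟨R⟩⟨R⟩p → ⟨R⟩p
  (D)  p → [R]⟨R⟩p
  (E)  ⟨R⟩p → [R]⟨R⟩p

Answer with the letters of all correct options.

A, C

(A) [R]p → p is axiom T, which corresponds to reflexivity. Every such R is reflexive — valid.
(B) p → [R]p is valid only on frames where every R-edge is a self-loop. Such an R need not be a subset of the identity — not valid.
(C) ⟨R⟩⟨R⟩p → ⟨R⟩p is the dual of axiom 4; it is valid on a frame exactly when R is transitive. Every such R is transitive, so valid.
(D) p → [R]⟨R⟩p (axiom B) characterises the symmetric frames. Such an R need not be symmetric — not valid.
(E) ⟨R⟩p → [R]⟨R⟩p is axiom 5, which corresponds to the euclidean property. Such an R need not be euclidean — not valid.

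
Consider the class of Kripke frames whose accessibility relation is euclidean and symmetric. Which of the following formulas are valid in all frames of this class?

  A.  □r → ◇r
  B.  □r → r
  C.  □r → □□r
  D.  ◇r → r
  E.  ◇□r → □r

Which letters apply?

A symmetric euclidean relation is transitive (uRv and vRw give vRu by symmetry, then uRw by the euclidean condition, applied at v).
(A) □r → ◇r is axiom D, which corresponds to seriality. Such an R need not be serial — not valid.
(B) axiom T: valid iff R is reflexive. Such an R need not be reflexive — not valid.
(C) □r → □□r (axiom 4) characterises the transitive frames. Every such R is transitive — valid.
(D) ◇r → r is valid only on frames where every R-edge is a self-loop. Such an R need not be a subset of the identity — not valid.
(E) ◇□r → □r is the dual of axiom 5; it is valid on a frame exactly when R is euclidean. Every such R is euclidean, so valid.

C, E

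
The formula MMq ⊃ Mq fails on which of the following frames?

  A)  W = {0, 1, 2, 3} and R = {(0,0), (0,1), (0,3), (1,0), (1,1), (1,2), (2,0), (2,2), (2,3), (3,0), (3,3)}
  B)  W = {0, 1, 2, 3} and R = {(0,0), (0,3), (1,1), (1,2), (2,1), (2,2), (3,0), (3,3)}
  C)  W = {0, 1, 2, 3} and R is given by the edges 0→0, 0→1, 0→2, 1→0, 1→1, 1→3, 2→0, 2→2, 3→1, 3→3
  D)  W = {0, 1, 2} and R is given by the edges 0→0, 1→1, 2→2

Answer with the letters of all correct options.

A, C

The schema MMq ⊃ Mq is the dual of axiom 4; it is valid on a frame iff R is transitive.
(A) R is not transitive (0 R 1 and 1 R 2 but not 0 R 2), so the schema fails here.
(B) R is transitive (R is closed under composition), so the schema is valid here.
(C) R is not transitive (0 R 1 and 1 R 3 but not 0 R 3), so the schema fails here.
(D) R is transitive (R is closed under composition), so the schema is valid here.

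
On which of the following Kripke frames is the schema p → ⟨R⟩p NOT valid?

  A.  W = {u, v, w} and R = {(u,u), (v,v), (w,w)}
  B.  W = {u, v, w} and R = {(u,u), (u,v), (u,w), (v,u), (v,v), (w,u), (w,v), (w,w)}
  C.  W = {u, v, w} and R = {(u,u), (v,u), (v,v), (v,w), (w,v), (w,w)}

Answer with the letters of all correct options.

none

The schema p → ⟨R⟩p is the dual of axiom T; it is valid on a frame iff R is reflexive.
(A) R is reflexive (each world relates to itself), so the schema is valid here.
(B) R is reflexive (each world relates to itself), so the schema is valid here.
(C) R is reflexive (each world relates to itself), so the schema is valid here.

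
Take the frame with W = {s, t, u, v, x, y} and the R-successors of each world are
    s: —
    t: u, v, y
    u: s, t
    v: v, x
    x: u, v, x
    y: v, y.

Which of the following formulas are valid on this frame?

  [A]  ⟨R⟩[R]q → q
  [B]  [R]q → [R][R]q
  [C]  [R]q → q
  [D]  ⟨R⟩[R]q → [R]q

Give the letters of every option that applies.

R is not reflexive: not s R s.
R is not symmetric: t R v but not v R t.
R is not transitive: t R u and u R s but not t R s.
R is not euclidean: t R u and t R v but not u R v.
(A) the dual of axiom B: valid iff R is symmetric. R is not symmetric — not valid.
(B) [R]q → [R][R]q (axiom 4) characterises the transitive frames. R is not transitive — not valid.
(C) axiom T: valid iff R is reflexive. R is not reflexive — not valid.
(D) the dual of axiom 5: valid iff R is euclidean. R is not euclidean — not valid.

none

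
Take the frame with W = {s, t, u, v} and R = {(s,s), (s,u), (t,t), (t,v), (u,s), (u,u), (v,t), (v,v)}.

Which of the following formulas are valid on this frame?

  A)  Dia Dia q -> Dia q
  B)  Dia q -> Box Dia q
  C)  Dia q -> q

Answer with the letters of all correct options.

A, B

R is transitive: R is closed under composition.
R is euclidean: any two R-successors of the same world are R-related.
R is not a subset of the identity: s R u with s ≠ u.
(A) Dia Dia q -> Dia q (the dual of axiom 4) characterises the transitive frames. R is transitive — valid.
(B) axiom 5: valid iff R is euclidean. R is euclidean — valid.
(C) Dia q -> q is the converse of T; it holds exactly when R ⊆ identity. Here R ⊄ identity — not valid.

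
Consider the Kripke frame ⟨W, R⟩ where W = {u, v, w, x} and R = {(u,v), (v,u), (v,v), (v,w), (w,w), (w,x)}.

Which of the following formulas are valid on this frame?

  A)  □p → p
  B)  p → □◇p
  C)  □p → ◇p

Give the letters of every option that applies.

none

R is not reflexive: not u R u.
R is not symmetric: v R w but not w R v.
R is not serial: x has no R-successor.
(A) □p → p is axiom T; it is valid on a frame exactly when R is reflexive. R is not reflexive, so not valid.
(B) p → □◇p is axiom B, which corresponds to symmetry. R is not symmetric — not valid.
(C) □p → ◇p (axiom D) characterises the serial frames. R is not serial — not valid.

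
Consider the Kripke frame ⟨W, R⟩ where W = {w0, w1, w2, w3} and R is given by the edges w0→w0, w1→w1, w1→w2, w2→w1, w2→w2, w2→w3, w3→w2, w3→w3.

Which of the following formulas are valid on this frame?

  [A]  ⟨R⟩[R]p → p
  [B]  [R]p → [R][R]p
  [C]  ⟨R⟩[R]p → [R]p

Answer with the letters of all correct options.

A

R is symmetric: every R-edge is matched by its reverse.
R is not transitive: w1 R w2 and w2 R w3 but not w1 R w3.
R is not euclidean: w2 R w1 and w2 R w3 but not w1 R w3.
(A) ⟨R⟩[R]p → p (the dual of axiom B) characterises the symmetric frames. R is symmetric — valid.
(B) axiom 4: valid iff R is transitive. R is not transitive — not valid.
(C) ⟨R⟩[R]p → [R]p is the dual of axiom 5; it is valid on a frame exactly when R is euclidean. R is not euclidean, so not valid.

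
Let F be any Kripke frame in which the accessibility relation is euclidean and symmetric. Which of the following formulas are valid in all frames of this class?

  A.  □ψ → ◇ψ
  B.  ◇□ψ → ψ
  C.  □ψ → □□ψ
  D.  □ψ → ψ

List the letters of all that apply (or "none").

A symmetric euclidean relation is transitive (uRv and vRw give vRu by symmetry, then uRw by the euclidean condition, applied at v).
(A) □ψ → ◇ψ is axiom D; it is valid on a frame exactly when R is serial. Such an R need not be serial, so not valid.
(B) ◇□ψ → ψ is the dual of axiom B; it is valid on a frame exactly when R is symmetric. Every such R is symmetric, so valid.
(C) □ψ → □□ψ (axiom 4) characterises the transitive frames. Every such R is transitive — valid.
(D) □ψ → ψ is axiom T, which corresponds to reflexivity. Such an R need not be reflexive — not valid.

B, C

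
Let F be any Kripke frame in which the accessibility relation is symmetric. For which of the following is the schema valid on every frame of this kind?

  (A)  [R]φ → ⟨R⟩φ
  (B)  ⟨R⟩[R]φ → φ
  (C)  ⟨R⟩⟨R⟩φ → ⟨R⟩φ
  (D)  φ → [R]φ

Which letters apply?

B

(A) [R]φ → ⟨R⟩φ is axiom D; it is valid on a frame exactly when R is serial. Such an R need not be serial, so not valid.
(B) the dual of axiom B: valid iff R is symmetric. Every such R is symmetric — valid.
(C) ⟨R⟩⟨R⟩φ → ⟨R⟩φ (the dual of axiom 4) characterises the transitive frames. Such an R need not be transitive — not valid.
(D) φ → [R]φ is valid only on frames where every R-edge is a self-loop. Such an R need not be a subset of the identity — not valid.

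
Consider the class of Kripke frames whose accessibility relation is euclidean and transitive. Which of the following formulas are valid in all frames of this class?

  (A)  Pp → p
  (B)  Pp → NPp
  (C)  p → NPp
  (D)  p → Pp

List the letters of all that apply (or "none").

(A) Pp → p is valid only on frames where every R-edge is a self-loop. Such an R need not be a subset of the identity — not valid.
(B) Pp → NPp is axiom 5, which corresponds to the euclidean property. Every such R is euclidean — valid.
(C) p → NPp (axiom B) characterises the symmetric frames. Such an R need not be symmetric — not valid.
(D) p → Pp is the dual of axiom T; it is valid on a frame exactly when R is reflexive. Such an R need not be reflexive, so not valid.

B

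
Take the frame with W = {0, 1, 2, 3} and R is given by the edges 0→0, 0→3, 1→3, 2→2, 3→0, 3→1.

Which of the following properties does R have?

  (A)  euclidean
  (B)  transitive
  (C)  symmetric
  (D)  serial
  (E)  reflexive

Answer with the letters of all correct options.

(A) not euclidean: 3 R 0 and 3 R 1 but not 0 R 1.
(B) not transitive: 0 R 3 and 3 R 1 but not 0 R 1.
(C) symmetric: every R-edge is matched by its reverse.
(D) serial: every world has an R-successor.
(E) not reflexive: not 1 R 1.

C, D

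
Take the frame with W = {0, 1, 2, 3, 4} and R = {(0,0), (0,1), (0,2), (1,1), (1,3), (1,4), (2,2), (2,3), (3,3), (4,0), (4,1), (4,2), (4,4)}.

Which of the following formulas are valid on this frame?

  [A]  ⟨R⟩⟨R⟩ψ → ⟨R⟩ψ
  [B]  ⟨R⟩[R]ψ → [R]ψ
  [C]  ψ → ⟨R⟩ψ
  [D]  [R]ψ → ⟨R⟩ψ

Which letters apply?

C, D

R is reflexive: each world relates to itself.
R is not transitive: 0 R 1 and 1 R 3 but not 0 R 3.
R is not euclidean: 0 R 1 and 0 R 0 but not 1 R 0.
R is serial: every world has an R-successor.
(A) the dual of axiom 4: valid iff R is transitive. R is not transitive — not valid.
(B) ⟨R⟩[R]ψ → [R]ψ is the dual of axiom 5, which corresponds to the euclidean property. R is not euclidean — not valid.
(C) ψ → ⟨R⟩ψ (the dual of axiom T) characterises the reflexive frames. R is reflexive — valid.
(D) [R]ψ → ⟨R⟩ψ (axiom D) characterises the serial frames. R is serial — valid.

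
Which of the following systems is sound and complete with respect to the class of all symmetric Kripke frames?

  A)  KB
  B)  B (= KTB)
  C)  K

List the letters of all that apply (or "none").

(A) KB is determined by exactly this class.
(B) B (= KTB) is determined by the class of reflexive and symmetric frames.
(C) K is determined by the class of arbitrary frames.

A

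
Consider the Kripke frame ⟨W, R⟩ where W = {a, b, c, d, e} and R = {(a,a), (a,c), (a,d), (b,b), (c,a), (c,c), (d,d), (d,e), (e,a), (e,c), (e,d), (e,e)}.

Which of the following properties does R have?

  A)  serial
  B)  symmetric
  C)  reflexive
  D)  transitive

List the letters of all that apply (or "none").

(A) serial: every world has an R-successor.
(B) not symmetric: a R d but not d R a.
(C) reflexive: each world relates to itself.
(D) not transitive: a R d and d R e but not a R e.

A, C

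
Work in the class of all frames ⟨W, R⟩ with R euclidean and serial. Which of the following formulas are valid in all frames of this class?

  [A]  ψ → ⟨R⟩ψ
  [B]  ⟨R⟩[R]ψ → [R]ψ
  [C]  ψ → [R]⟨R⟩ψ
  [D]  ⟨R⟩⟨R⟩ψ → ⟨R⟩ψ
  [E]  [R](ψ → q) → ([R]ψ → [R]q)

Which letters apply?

B, E

(A) the dual of axiom T: valid iff R is reflexive. Such an R need not be reflexive — not valid.
(B) the dual of axiom 5: valid iff R is euclidean. Every such R is euclidean — valid.
(C) axiom B: valid iff R is symmetric. Such an R need not be symmetric — not valid.
(D) ⟨R⟩⟨R⟩ψ → ⟨R⟩ψ (the dual of axiom 4) characterises the transitive frames. Such an R need not be transitive — not valid.
(E) this is just K, valid on every normal frame.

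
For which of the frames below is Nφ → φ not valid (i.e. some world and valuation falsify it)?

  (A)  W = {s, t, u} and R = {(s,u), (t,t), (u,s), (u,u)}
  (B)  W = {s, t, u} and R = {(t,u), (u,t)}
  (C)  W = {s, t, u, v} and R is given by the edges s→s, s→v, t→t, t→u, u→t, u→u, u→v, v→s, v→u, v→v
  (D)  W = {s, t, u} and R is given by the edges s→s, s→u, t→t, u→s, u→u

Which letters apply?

The schema Nφ → φ is axiom T; it is valid on a frame iff R is reflexive.
(A) R is not reflexive (not s R s), so the schema fails here.
(B) R is not reflexive (not s R s), so the schema fails here.
(C) R is reflexive (each world relates to itself), so the schema is valid here.
(D) R is reflexive (each world relates to itself), so the schema is valid here.

A, B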